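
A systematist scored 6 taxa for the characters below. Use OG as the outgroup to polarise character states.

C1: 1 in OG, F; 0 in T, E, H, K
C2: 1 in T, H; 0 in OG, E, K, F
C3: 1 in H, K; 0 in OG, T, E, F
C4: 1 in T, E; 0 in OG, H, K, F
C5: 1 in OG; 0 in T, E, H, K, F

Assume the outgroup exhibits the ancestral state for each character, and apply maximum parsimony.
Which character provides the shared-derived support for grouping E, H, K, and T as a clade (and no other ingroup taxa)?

Character polarity is set by the outgroup: the derived state is whichever differs from the outgroup's state, so for C1, C5 the derived state is '0', and for the remaining characters it is '1'.
C1: derived state '0' in E, H, K, and T only — synapomorphy for {E, H, K, T}.
C2 (state '1') occurs in H and T but conflicts with the nesting implied by the other characters — most parsimoniously interpreted as homoplasy.
Only H and K show the derived state '1' for C3, supporting them as a clade.
C4: derived state '1' in E and T only — synapomorphy for {E, T}.
C5 (derived state '0') is shared by all ingroup taxa — unites the whole ingroup.
Most parsimonious ingroup topology: (((T,E),(H,K)),F).
The clade {E, H, K, T} is supported by C1: its derived state '0' occurs in exactly those taxa and in no other taxon (including the outgroup).

C1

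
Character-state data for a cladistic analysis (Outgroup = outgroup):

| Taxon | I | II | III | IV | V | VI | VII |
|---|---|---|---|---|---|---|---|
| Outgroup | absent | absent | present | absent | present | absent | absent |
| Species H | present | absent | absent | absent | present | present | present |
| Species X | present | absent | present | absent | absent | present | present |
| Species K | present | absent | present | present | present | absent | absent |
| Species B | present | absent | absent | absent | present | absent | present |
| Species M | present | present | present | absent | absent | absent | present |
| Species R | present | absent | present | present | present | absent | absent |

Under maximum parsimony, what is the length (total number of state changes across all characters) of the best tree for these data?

8

Character polarity is set by the outgroup: the derived state is whichever differs from the outgroup's state, so for III, V the derived state is 'absent', and for the remaining characters it is 'present'.
All ingroup taxa share the derived state 'present' for I; it defines the ingroup but does not resolve relationships within it.
II: derived state 'present' in Species M only — an autapomorphy, so it tells us nothing about relationships among taxa.
III: derived state 'absent' in Species B and Species H only — synapomorphy for {Species B, Species H}.
IV: derived state 'present' in Species K and Species R only — synapomorphy for {Species K, Species R}.
V (derived state 'absent') is shared by Species M and Species X — a synapomorphy uniting that clade.
VI (state 'present') occurs in Species H and Species X but conflicts with the nesting implied by the other characters — most parsimoniously interpreted as homoplasy.
Only Species B, Species H, Species M, and Species X show the derived state 'present' for VII, supporting them as a clade.
Most parsimonious ingroup topology: (((Species H,Species B),(Species X,Species M)),(Species K,Species R)).
Changes per character on this tree: I: 1; II: 1; III: 1; IV: 1; V: 1; VI: 2; VII: 1.
Total = 8.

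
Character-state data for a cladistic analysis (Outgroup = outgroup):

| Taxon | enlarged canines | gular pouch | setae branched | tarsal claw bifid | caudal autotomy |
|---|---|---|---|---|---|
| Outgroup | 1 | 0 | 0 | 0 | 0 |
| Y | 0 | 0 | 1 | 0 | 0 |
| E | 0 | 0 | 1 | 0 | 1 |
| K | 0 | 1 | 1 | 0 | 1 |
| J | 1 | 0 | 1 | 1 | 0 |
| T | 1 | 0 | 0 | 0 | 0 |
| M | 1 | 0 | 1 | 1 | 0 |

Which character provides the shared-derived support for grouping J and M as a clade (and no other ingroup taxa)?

tarsal claw bifid

Character polarity is set by the outgroup: the derived state is whichever differs from the outgroup's state, so for enlarged canines the derived state is '0', and for the remaining characters it is '1'.
enlarged canines (derived state '0') is shared by E, K, and Y — a synapomorphy uniting that clade.
gular pouch (derived state '1') is unique to K (autapomorphy; uninformative for grouping).
Only E, J, K, M, and Y show the derived state '1' for setae branched, supporting them as a clade.
tarsal claw bifid: derived state '1' in J and M only — synapomorphy for {J, M}.
caudal autotomy: derived state '1' in E and K only — synapomorphy for {E, K}.
Most parsimonious ingroup topology: (((Y,(E,K)),(J,M)),T).
The clade {J, M} is supported by tarsal claw bifid: its derived state '1' occurs in exactly those taxa and in no other taxon (including the outgroup).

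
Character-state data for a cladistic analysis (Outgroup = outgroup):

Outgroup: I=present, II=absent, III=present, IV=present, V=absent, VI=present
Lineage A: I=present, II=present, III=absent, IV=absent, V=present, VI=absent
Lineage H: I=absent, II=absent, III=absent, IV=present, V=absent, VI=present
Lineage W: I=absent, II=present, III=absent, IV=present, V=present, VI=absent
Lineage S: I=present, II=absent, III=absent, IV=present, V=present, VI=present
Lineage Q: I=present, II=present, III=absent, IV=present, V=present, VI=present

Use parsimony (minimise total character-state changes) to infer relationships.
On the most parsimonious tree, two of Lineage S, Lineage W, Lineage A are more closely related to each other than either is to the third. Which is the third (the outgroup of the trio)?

Character polarity is set by the outgroup: the derived state is whichever differs from the outgroup's state, so for I, III, IV, VI the derived state is 'absent', and for the remaining characters it is 'present'.
I groups Lineage H and Lineage W, which is incompatible with the clades supported by the remaining characters; treating it as convergent (homoplasy) costs fewer steps than any alternative tree.
II (derived state 'present') is shared by Lineage A, Lineage Q, and Lineage W — a synapomorphy uniting that clade.
All ingroup taxa share the derived state 'absent' for III; it defines the ingroup but does not resolve relationships within it.
IV (derived state 'absent') is unique to Lineage A (autapomorphy; uninformative for grouping).
V (derived state 'present') is shared by Lineage A, Lineage Q, Lineage S, and Lineage W — a synapomorphy uniting that clade.
Only Lineage A and Lineage W show the derived state 'absent' for VI, supporting them as a clade.
Most parsimonious ingroup topology: ((((Lineage A,Lineage W),Lineage Q),Lineage S),Lineage H).
Lineage W and Lineage A share a more recent common ancestor with each other than either does with Lineage S, so Lineage S is the least closely related of the three.

Lineage S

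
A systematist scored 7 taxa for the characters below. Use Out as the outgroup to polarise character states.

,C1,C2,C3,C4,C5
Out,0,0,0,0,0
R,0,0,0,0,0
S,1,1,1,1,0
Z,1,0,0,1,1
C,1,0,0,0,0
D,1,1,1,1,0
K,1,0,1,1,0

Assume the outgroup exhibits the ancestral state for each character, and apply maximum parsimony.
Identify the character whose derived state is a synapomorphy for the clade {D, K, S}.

C3

The outgroup has state '0' for every character, so '1' is the derived state throughout.
Only C, D, K, S, and Z show the derived state '1' for C1, supporting them as a clade.
Only D and S show the derived state '1' for C2, supporting them as a clade.
C3: derived state '1' in D, K, and S only — synapomorphy for {D, K, S}.
Only D, K, S, and Z show the derived state '1' for C4, supporting them as a clade.
C5: derived state '1' in Z only — an autapomorphy, so it tells us nothing about relationships among taxa.
Most parsimonious ingroup topology: (R,((((S,D),K),Z),C)).
The clade {D, K, S} is supported by C3: its derived state '1' occurs in exactly those taxa and in no other taxon (including the outgroup).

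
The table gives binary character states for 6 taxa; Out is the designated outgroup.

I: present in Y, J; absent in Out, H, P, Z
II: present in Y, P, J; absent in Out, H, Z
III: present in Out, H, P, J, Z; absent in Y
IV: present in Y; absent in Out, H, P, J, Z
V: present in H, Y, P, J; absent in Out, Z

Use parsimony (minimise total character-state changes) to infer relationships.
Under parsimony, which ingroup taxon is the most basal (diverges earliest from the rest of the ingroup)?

Character polarity is set by the outgroup: the derived state is whichever differs from the outgroup's state, so for III the derived state is 'absent', and for the remaining characters it is 'present'.
I (derived state 'present') is shared by J and Y — a synapomorphy uniting that clade.
II: derived state 'present' in J, P, and Y only — synapomorphy for {J, P, Y}.
III: derived state 'absent' in Y only — an autapomorphy, so it tells us nothing about relationships among taxa.
IV: derived state 'present' in Y only — an autapomorphy, so it tells us nothing about relationships among taxa.
Only H, J, P, and Y show the derived state 'present' for V, supporting them as a clade.
Most parsimonious ingroup topology: ((H,((Y,J),P)),Z).
Z is sister to the clade containing all other ingroup taxa, so it is the earliest-diverging (most basal) ingroup lineage.

Z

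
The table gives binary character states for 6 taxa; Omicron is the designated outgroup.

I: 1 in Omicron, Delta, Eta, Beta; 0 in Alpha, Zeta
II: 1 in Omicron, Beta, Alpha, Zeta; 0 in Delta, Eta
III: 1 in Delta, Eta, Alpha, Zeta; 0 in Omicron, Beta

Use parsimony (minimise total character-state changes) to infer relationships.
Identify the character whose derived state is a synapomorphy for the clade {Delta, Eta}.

Character polarity is set by the outgroup: the derived state is whichever differs from the outgroup's state, so for I, II the derived state is '0', and for the remaining characters it is '1'.
I (derived state '0') is shared by Alpha and Zeta — a synapomorphy uniting that clade.
Only Delta and Eta show the derived state '0' for II, supporting them as a clade.
III (derived state '1') is shared by Alpha, Delta, Eta, and Zeta — a synapomorphy uniting that clade.
Most parsimonious ingroup topology: (((Delta,Eta),(Alpha,Zeta)),Beta).
The clade {Delta, Eta} is supported by II: its derived state '0' occurs in exactly those taxa and in no other taxon (including the outgroup).

II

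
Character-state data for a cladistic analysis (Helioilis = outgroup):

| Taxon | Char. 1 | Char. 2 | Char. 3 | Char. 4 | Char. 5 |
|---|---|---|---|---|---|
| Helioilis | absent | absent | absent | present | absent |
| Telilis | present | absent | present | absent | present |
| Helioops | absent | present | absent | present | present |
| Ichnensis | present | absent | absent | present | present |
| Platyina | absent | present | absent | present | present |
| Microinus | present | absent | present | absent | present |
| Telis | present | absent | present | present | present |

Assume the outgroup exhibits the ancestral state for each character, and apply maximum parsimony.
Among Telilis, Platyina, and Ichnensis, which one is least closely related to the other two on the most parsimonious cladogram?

Character polarity is set by the outgroup: the derived state is whichever differs from the outgroup's state, so for Char. 4 the derived state is 'absent', and for the remaining characters it is 'present'.
Char. 1 (derived state 'present') is shared by Ichnensis, Microinus, Telilis, and Telis — a synapomorphy uniting that clade.
Only Helioops and Platyina show the derived state 'present' for Char. 2, supporting them as a clade.
Only Microinus, Telilis, and Telis show the derived state 'present' for Char. 3, supporting them as a clade.
Char. 4 (derived state 'absent') is shared by Microinus and Telilis — a synapomorphy uniting that clade.
All ingroup taxa share the derived state 'present' for Char. 5; it defines the ingroup but does not resolve relationships within it.
Most parsimonious ingroup topology: ((((Telilis,Microinus),Telis),Ichnensis),(Helioops,Platyina)).
Telilis and Ichnensis share a more recent common ancestor with each other than either does with Platyina, so Platyina is the least closely related of the three.

Platyina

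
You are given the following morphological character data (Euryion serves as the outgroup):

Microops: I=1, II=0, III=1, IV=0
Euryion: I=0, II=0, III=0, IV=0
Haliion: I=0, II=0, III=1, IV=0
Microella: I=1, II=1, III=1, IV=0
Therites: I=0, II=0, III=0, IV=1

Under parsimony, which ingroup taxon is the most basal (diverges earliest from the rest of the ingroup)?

The outgroup has state '0' for every character, so '1' is the derived state throughout.
I (derived state '1') is shared by Microella and Microops — a synapomorphy uniting that clade.
II (derived state '1') is unique to Microella (autapomorphy; uninformative for grouping).
III: derived state '1' in Haliion, Microella, and Microops only — synapomorphy for {Haliion, Microella, Microops}.
IV: derived state '1' in Therites only — an autapomorphy, so it tells us nothing about relationships among taxa.
Most parsimonious ingroup topology: ((Haliion,(Microella,Microops)),Therites).
Therites is sister to the clade containing all other ingroup taxa, so it is the earliest-diverging (most basal) ingroup lineage.

Therites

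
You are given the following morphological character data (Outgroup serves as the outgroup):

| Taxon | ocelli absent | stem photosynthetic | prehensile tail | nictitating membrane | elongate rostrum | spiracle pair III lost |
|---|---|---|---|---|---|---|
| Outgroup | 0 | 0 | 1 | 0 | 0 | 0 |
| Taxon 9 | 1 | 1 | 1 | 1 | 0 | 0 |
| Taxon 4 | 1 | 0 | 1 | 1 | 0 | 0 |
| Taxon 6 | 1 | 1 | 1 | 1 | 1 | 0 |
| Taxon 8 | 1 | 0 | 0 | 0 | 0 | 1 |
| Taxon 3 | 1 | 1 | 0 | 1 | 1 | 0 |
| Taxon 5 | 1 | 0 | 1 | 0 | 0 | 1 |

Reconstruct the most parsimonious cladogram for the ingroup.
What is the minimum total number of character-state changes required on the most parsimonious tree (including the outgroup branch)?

7

Character polarity is set by the outgroup: the derived state is whichever differs from the outgroup's state, so for prehensile tail the derived state is '0', and for the remaining characters it is '1'.
All ingroup taxa share the derived state '1' for ocelli absent; it defines the ingroup but does not resolve relationships within it.
stem photosynthetic: derived state '1' in Taxon 3, Taxon 6, and Taxon 9 only — synapomorphy for {Taxon 3, Taxon 6, Taxon 9}.
prehensile tail (state '0') occurs in Taxon 3 and Taxon 8 but conflicts with the nesting implied by the other characters — most parsimoniously interpreted as homoplasy.
Only Taxon 3, Taxon 4, Taxon 6, and Taxon 9 show the derived state '1' for nictitating membrane, supporting them as a clade.
elongate rostrum: derived state '1' in Taxon 3 and Taxon 6 only — synapomorphy for {Taxon 3, Taxon 6}.
spiracle pair III lost: derived state '1' in Taxon 5 and Taxon 8 only — synapomorphy for {Taxon 5, Taxon 8}.
Most parsimonious ingroup topology: (((Taxon 9,(Taxon 6,Taxon 3)),Taxon 4),(Taxon 8,Taxon 5)).
Changes per character on this tree: ocelli absent: 1; stem photosynthetic: 1; prehensile tail: 2; nictitating membrane: 1; elongate rostrum: 1; spiracle pair III lost: 1.
Total = 7.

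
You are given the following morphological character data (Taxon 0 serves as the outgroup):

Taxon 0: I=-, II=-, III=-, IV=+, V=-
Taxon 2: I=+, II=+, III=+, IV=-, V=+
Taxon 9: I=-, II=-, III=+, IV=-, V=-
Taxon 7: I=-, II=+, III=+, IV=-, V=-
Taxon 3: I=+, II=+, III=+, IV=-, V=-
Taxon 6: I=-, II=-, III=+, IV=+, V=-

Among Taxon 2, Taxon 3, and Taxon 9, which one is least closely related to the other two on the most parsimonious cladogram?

Character polarity is set by the outgroup: the derived state is whichever differs from the outgroup's state, so for IV the derived state is '-', and for the remaining characters it is '+'.
I: derived state '+' in Taxon 2 and Taxon 3 only — synapomorphy for {Taxon 2, Taxon 3}.
Only Taxon 2, Taxon 3, and Taxon 7 show the derived state '+' for II, supporting them as a clade.
III (derived state '+') is shared by all ingroup taxa — unites the whole ingroup.
IV: derived state '-' in Taxon 2, Taxon 3, Taxon 7, and Taxon 9 only — synapomorphy for {Taxon 2, Taxon 3, Taxon 7, Taxon 9}.
V: derived state '+' in Taxon 2 only — an autapomorphy, so it tells us nothing about relationships among taxa.
Most parsimonious ingroup topology: ((((Taxon 2,Taxon 3),Taxon 7),Taxon 9),Taxon 6).
Taxon 2 and Taxon 3 share a more recent common ancestor with each other than either does with Taxon 9, so Taxon 9 is the least closely related of the three.

Taxon 9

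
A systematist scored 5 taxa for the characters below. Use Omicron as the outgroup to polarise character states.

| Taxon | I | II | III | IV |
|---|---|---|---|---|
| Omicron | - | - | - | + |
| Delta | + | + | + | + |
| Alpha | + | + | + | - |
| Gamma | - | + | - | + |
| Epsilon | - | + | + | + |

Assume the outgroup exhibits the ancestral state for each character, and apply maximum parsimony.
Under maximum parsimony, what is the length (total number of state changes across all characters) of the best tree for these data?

4

Character polarity is set by the outgroup: the derived state is whichever differs from the outgroup's state, so for IV the derived state is '-', and for the remaining characters it is '+'.
I (derived state '+') is shared by Alpha and Delta — a synapomorphy uniting that clade.
All ingroup taxa share the derived state '+' for II; it defines the ingroup but does not resolve relationships within it.
III (derived state '+') is shared by Alpha, Delta, and Epsilon — a synapomorphy uniting that clade.
IV: derived state '-' in Alpha only — an autapomorphy, so it tells us nothing about relationships among taxa.
Most parsimonious ingroup topology: (((Delta,Alpha),Epsilon),Gamma).
Changes per character on this tree: I: 1; II: 1; III: 1; IV: 1.
Total = 4.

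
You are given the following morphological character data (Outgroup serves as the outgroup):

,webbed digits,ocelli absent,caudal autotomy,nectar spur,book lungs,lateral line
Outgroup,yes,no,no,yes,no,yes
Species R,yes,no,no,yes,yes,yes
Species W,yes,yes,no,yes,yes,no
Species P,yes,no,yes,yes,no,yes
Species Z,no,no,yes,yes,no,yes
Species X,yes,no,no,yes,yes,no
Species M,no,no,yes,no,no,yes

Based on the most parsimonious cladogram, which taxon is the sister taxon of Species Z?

Character polarity is set by the outgroup: the derived state is whichever differs from the outgroup's state, so for webbed digits, nectar spur, lateral line the derived state is 'no', and for the remaining characters it is 'yes'.
Only Species M and Species Z show the derived state 'no' for webbed digits, supporting them as a clade.
ocelli absent (derived state 'yes') is unique to Species W (autapomorphy; uninformative for grouping).
Only Species M, Species P, and Species Z show the derived state 'yes' for caudal autotomy, supporting them as a clade.
nectar spur: derived state 'no' in Species M only — an autapomorphy, so it tells us nothing about relationships among taxa.
Only Species R, Species W, and Species X show the derived state 'yes' for book lungs, supporting them as a clade.
lateral line (derived state 'no') is shared by Species W and Species X — a synapomorphy uniting that clade.
Most parsimonious ingroup topology: ((Species R,(Species W,Species X)),(Species P,(Species Z,Species M))).
Species Z and Species M form a cherry on this tree, so they are sister taxa.

Species M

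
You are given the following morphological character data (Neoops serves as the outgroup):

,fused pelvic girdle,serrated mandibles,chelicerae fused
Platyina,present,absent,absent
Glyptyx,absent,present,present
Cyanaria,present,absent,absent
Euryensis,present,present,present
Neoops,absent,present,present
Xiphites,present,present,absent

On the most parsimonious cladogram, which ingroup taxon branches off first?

Character polarity is set by the outgroup: the derived state is whichever differs from the outgroup's state, so for serrated mandibles, chelicerae fused the derived state is 'absent', and for the remaining characters it is 'present'.
fused pelvic girdle (derived state 'present') is shared by Cyanaria, Euryensis, Platyina, and Xiphites — a synapomorphy uniting that clade.
serrated mandibles: derived state 'absent' in Cyanaria and Platyina only — synapomorphy for {Cyanaria, Platyina}.
chelicerae fused (derived state 'absent') is shared by Cyanaria, Platyina, and Xiphites — a synapomorphy uniting that clade.
Most parsimonious ingroup topology: ((((Platyina,Cyanaria),Xiphites),Euryensis),Glyptyx).
Glyptyx is sister to the clade containing all other ingroup taxa, so it is the earliest-diverging (most basal) ingroup lineage.

Glyptyx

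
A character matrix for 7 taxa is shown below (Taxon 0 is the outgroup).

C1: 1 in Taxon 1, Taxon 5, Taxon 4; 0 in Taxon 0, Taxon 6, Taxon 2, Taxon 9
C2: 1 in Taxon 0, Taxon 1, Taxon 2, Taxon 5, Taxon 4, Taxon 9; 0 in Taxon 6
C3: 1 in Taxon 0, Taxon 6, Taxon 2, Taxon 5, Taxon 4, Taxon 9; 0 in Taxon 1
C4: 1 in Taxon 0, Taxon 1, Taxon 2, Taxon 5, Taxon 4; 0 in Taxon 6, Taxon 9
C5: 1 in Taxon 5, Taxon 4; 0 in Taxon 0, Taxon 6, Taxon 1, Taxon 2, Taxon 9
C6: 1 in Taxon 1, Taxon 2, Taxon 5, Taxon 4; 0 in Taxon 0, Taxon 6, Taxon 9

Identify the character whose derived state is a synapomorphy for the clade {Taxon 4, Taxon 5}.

Character polarity is set by the outgroup: the derived state is whichever differs from the outgroup's state, so for C2, C3, C4 the derived state is '0', and for the remaining characters it is '1'.
C1: derived state '1' in Taxon 1, Taxon 4, and Taxon 5 only — synapomorphy for {Taxon 1, Taxon 4, Taxon 5}.
C2: derived state '0' in Taxon 6 only — an autapomorphy, so it tells us nothing about relationships among taxa.
C3 (derived state '0') is unique to Taxon 1 (autapomorphy; uninformative for grouping).
C4 (derived state '0') is shared by Taxon 6 and Taxon 9 — a synapomorphy uniting that clade.
C5 (derived state '1') is shared by Taxon 4 and Taxon 5 — a synapomorphy uniting that clade.
C6: derived state '1' in Taxon 1, Taxon 2, Taxon 4, and Taxon 5 only — synapomorphy for {Taxon 1, Taxon 2, Taxon 4, Taxon 5}.
Most parsimonious ingroup topology: ((((Taxon 5,Taxon 4),Taxon 1),Taxon 2),(Taxon 9,Taxon 6)).
The clade {Taxon 4, Taxon 5} is supported by C5: its derived state '1' occurs in exactly those taxa and in no other taxon (including the outgroup).

C5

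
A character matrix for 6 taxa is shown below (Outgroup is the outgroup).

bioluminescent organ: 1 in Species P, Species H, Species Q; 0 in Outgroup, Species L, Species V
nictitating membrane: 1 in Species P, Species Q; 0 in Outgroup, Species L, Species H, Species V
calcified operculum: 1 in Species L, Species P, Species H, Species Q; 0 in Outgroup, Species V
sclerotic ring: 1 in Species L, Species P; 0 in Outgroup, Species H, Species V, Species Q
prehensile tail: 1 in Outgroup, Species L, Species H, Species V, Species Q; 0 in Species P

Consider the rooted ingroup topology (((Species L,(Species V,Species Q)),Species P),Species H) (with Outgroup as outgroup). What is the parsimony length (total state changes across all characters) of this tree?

Map each character onto (((Species L,(Species V,Species Q)),Species P),Species H) (rooted by Outgroup) and count the minimum state changes it requires (Fitch parsimony):
bioluminescent organ: 3; nictitating membrane: 2; calcified operculum: 2; sclerotic ring: 2; prehensile tail: 1.
Total tree length = 10.

10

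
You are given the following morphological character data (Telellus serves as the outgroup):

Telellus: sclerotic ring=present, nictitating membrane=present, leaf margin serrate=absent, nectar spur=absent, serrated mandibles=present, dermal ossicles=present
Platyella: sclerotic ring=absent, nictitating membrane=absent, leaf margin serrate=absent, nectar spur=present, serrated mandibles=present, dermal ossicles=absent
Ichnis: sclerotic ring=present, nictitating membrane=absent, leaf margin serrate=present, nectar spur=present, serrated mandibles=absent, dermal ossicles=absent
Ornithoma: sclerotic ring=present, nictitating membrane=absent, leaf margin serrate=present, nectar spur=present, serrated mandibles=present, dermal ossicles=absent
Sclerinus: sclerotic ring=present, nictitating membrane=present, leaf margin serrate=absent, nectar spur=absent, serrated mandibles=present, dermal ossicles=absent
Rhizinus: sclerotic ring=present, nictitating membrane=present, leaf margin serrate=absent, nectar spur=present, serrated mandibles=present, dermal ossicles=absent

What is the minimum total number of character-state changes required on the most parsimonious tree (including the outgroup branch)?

Character polarity is set by the outgroup: the derived state is whichever differs from the outgroup's state, so for sclerotic ring, nictitating membrane, serrated mandibles, dermal ossicles the derived state is 'absent', and for the remaining characters it is 'present'.
sclerotic ring (derived state 'absent') is unique to Platyella (autapomorphy; uninformative for grouping).
nictitating membrane (derived state 'absent') is shared by Ichnis, Ornithoma, and Platyella — a synapomorphy uniting that clade.
leaf margin serrate: derived state 'present' in Ichnis and Ornithoma only — synapomorphy for {Ichnis, Ornithoma}.
nectar spur (derived state 'present') is shared by Ichnis, Ornithoma, Platyella, and Rhizinus — a synapomorphy uniting that clade.
serrated mandibles (derived state 'absent') is unique to Ichnis (autapomorphy; uninformative for grouping).
dermal ossicles (derived state 'absent') is shared by all ingroup taxa — unites the whole ingroup.
Most parsimonious ingroup topology: (((Platyella,(Ichnis,Ornithoma)),Rhizinus),Sclerinus).
Changes per character on this tree: sclerotic ring: 1; nictitating membrane: 1; leaf margin serrate: 1; nectar spur: 1; serrated mandibles: 1; dermal ossicles: 1.
Total = 6.

6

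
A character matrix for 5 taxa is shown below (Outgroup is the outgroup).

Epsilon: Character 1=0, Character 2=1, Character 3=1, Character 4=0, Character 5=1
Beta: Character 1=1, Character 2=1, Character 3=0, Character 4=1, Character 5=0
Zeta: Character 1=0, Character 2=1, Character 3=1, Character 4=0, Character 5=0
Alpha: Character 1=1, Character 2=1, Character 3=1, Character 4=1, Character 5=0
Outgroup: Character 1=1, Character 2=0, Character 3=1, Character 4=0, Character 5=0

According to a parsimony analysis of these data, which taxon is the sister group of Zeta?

Epsilon

Character polarity is set by the outgroup: the derived state is whichever differs from the outgroup's state, so for Character 1, Character 3 the derived state is '0', and for the remaining characters it is '1'.
Character 1: derived state '0' in Epsilon and Zeta only — synapomorphy for {Epsilon, Zeta}.
Character 2 (derived state '1') is shared by all ingroup taxa — unites the whole ingroup.
Character 3: derived state '0' in Beta only — an autapomorphy, so it tells us nothing about relationships among taxa.
Character 4 (derived state '1') is shared by Alpha and Beta — a synapomorphy uniting that clade.
Character 5 (derived state '1') is unique to Epsilon (autapomorphy; uninformative for grouping).
Most parsimonious ingroup topology: ((Alpha,Beta),(Zeta,Epsilon)).
Zeta and Epsilon form a cherry on this tree, so they are sister taxa.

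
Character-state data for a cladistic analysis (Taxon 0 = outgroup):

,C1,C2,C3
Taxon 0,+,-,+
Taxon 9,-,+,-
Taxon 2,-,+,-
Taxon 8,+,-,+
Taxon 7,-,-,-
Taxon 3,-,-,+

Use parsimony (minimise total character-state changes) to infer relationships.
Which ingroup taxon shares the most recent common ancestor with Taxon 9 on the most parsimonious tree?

Character polarity is set by the outgroup: the derived state is whichever differs from the outgroup's state, so for C1, C3 the derived state is '-', and for the remaining characters it is '+'.
C1: derived state '-' in Taxon 2, Taxon 3, Taxon 7, and Taxon 9 only — synapomorphy for {Taxon 2, Taxon 3, Taxon 7, Taxon 9}.
Only Taxon 2 and Taxon 9 show the derived state '+' for C2, supporting them as a clade.
Only Taxon 2, Taxon 7, and Taxon 9 show the derived state '-' for C3, supporting them as a clade.
Most parsimonious ingroup topology: ((((Taxon 9,Taxon 2),Taxon 7),Taxon 3),Taxon 8).
Taxon 9 and Taxon 2 form a cherry on this tree, so they are sister taxa.

Taxon 2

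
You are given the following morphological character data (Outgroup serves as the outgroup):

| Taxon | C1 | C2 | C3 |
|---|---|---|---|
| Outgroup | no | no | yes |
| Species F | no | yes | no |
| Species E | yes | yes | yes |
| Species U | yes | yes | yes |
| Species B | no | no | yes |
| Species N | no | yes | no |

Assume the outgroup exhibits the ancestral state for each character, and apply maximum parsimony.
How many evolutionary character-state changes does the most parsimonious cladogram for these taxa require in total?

Character polarity is set by the outgroup: the derived state is whichever differs from the outgroup's state, so for C3 the derived state is 'no', and for the remaining characters it is 'yes'.
C1: derived state 'yes' in Species E and Species U only — synapomorphy for {Species E, Species U}.
C2 (derived state 'yes') is shared by Species E, Species F, Species N, and Species U — a synapomorphy uniting that clade.
C3 (derived state 'no') is shared by Species F and Species N — a synapomorphy uniting that clade.
Most parsimonious ingroup topology: (((Species F,Species N),(Species E,Species U)),Species B).
Changes per character on this tree: C1: 1; C2: 1; C3: 1.
Total = 3.

3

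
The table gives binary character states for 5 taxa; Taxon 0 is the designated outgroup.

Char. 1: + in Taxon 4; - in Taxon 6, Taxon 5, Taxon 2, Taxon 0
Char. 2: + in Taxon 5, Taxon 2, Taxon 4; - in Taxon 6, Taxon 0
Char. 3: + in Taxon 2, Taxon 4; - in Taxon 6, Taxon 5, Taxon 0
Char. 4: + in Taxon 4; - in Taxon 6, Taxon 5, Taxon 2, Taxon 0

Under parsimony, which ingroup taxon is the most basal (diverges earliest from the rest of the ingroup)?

Taxon 6

The outgroup has state '-' for every character, so '+' is the derived state throughout.
Char. 1 (derived state '+') is unique to Taxon 4 (autapomorphy; uninformative for grouping).
Only Taxon 2, Taxon 4, and Taxon 5 show the derived state '+' for Char. 2, supporting them as a clade.
Char. 3 (derived state '+') is shared by Taxon 2 and Taxon 4 — a synapomorphy uniting that clade.
Char. 4: derived state '+' in Taxon 4 only — an autapomorphy, so it tells us nothing about relationships among taxa.
Most parsimonious ingroup topology: (((Taxon 2,Taxon 4),Taxon 5),Taxon 6).
Taxon 6 is sister to the clade containing all other ingroup taxa, so it is the earliest-diverging (most basal) ingroup lineage.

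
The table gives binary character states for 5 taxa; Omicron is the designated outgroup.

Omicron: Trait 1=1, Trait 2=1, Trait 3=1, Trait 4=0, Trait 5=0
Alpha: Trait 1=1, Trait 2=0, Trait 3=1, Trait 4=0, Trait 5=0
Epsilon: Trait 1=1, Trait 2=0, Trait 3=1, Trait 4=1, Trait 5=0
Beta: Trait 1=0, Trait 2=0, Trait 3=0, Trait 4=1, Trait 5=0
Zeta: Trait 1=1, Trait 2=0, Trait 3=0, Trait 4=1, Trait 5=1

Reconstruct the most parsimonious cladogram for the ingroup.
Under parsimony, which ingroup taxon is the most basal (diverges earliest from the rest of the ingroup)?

Alpha

Character polarity is set by the outgroup: the derived state is whichever differs from the outgroup's state, so for Trait 1, Trait 2, Trait 3 the derived state is '0', and for the remaining characters it is '1'.
Trait 1 (derived state '0') is unique to Beta (autapomorphy; uninformative for grouping).
Trait 2 (derived state '0') is shared by all ingroup taxa — unites the whole ingroup.
Trait 3 (derived state '0') is shared by Beta and Zeta — a synapomorphy uniting that clade.
Trait 4: derived state '1' in Beta, Epsilon, and Zeta only — synapomorphy for {Beta, Epsilon, Zeta}.
Trait 5 (derived state '1') is unique to Zeta (autapomorphy; uninformative for grouping).
Most parsimonious ingroup topology: (Alpha,(Epsilon,(Beta,Zeta))).
Alpha is sister to the clade containing all other ingroup taxa, so it is the earliest-diverging (most basal) ingroup lineage.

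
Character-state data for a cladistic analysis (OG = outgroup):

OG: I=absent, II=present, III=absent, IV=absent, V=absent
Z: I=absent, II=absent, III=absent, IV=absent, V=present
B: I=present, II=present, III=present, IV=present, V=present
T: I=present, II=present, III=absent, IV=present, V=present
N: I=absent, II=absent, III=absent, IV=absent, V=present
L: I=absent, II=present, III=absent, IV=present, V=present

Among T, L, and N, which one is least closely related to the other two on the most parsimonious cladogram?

Character polarity is set by the outgroup: the derived state is whichever differs from the outgroup's state, so for II the derived state is 'absent', and for the remaining characters it is 'present'.
I (derived state 'present') is shared by B and T — a synapomorphy uniting that clade.
II (derived state 'absent') is shared by N and Z — a synapomorphy uniting that clade.
III (derived state 'present') is unique to B (autapomorphy; uninformative for grouping).
IV: derived state 'present' in B, L, and T only — synapomorphy for {B, L, T}.
V (derived state 'present') is shared by all ingroup taxa — unites the whole ingroup.
Most parsimonious ingroup topology: ((Z,N),((B,T),L)).
T and L share a more recent common ancestor with each other than either does with N, so N is the least closely related of the three.

N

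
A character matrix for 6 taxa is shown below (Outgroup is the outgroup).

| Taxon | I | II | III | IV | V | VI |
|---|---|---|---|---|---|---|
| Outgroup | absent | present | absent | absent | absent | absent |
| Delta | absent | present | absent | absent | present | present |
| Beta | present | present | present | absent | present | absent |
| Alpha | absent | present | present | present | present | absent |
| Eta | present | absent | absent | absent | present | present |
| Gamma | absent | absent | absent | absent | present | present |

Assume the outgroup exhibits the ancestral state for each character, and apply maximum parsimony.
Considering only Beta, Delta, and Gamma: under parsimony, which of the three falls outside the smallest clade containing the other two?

Character polarity is set by the outgroup: the derived state is whichever differs from the outgroup's state, so for II the derived state is 'absent', and for the remaining characters it is 'present'.
I groups Beta and Eta, which is incompatible with the clades supported by the remaining characters; treating it as convergent (homoplasy) costs fewer steps than any alternative tree.
II: derived state 'absent' in Eta and Gamma only — synapomorphy for {Eta, Gamma}.
III (derived state 'present') is shared by Alpha and Beta — a synapomorphy uniting that clade.
IV: derived state 'present' in Alpha only — an autapomorphy, so it tells us nothing about relationships among taxa.
All ingroup taxa share the derived state 'present' for V; it defines the ingroup but does not resolve relationships within it.
Only Delta, Eta, and Gamma show the derived state 'present' for VI, supporting them as a clade.
Most parsimonious ingroup topology: ((Delta,(Eta,Gamma)),(Beta,Alpha)).
Delta and Gamma share a more recent common ancestor with each other than either does with Beta, so Beta is the least closely related of the three.

Beta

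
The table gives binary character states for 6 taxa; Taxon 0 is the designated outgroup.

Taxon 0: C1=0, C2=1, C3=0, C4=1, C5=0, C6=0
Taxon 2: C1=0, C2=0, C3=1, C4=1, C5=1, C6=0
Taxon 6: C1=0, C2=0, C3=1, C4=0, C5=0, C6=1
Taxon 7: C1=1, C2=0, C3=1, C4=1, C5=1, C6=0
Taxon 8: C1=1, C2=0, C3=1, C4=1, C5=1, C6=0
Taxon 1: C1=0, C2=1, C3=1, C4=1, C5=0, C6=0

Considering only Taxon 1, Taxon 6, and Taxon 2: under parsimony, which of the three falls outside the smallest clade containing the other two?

Character polarity is set by the outgroup: the derived state is whichever differs from the outgroup's state, so for C2, C4 the derived state is '0', and for the remaining characters it is '1'.
C1: derived state '1' in Taxon 7 and Taxon 8 only — synapomorphy for {Taxon 7, Taxon 8}.
C2: derived state '0' in Taxon 2, Taxon 6, Taxon 7, and Taxon 8 only — synapomorphy for {Taxon 2, Taxon 6, Taxon 7, Taxon 8}.
All ingroup taxa share the derived state '1' for C3; it defines the ingroup but does not resolve relationships within it.
C4: derived state '0' in Taxon 6 only — an autapomorphy, so it tells us nothing about relationships among taxa.
Only Taxon 2, Taxon 7, and Taxon 8 show the derived state '1' for C5, supporting them as a clade.
C6 (derived state '1') is unique to Taxon 6 (autapomorphy; uninformative for grouping).
Most parsimonious ingroup topology: (((Taxon 2,(Taxon 7,Taxon 8)),Taxon 6),Taxon 1).
Taxon 6 and Taxon 2 share a more recent common ancestor with each other than either does with Taxon 1, so Taxon 1 is the least closely related of the three.

Taxon 1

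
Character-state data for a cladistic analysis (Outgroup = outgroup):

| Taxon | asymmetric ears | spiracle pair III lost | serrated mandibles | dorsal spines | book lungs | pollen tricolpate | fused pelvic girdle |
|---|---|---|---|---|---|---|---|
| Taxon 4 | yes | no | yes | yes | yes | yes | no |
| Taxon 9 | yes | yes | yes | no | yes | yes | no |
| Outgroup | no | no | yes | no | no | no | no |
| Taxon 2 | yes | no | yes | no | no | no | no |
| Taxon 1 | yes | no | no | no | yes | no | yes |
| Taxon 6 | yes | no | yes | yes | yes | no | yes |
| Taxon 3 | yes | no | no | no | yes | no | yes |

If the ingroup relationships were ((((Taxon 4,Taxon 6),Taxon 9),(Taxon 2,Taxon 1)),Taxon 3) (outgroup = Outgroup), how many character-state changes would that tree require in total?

Map each character onto ((((Taxon 4,Taxon 6),Taxon 9),(Taxon 2,Taxon 1)),Taxon 3) (rooted by Outgroup) and count the minimum state changes it requires (Fitch parsimony):
asymmetric ears: 1; spiracle pair III lost: 1; serrated mandibles: 2; dorsal spines: 1; book lungs: 2; pollen tricolpate: 2; fused pelvic girdle: 3.
Total tree length = 12.

12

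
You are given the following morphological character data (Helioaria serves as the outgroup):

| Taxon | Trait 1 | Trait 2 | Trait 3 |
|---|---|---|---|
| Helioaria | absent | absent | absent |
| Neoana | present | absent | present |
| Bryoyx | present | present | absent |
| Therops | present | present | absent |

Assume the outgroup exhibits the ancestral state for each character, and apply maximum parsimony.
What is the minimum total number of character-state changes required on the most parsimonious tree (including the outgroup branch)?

The outgroup has state 'absent' for every character, so 'present' is the derived state throughout.
All ingroup taxa share the derived state 'present' for Trait 1; it defines the ingroup but does not resolve relationships within it.
Trait 2 (derived state 'present') is shared by Bryoyx and Therops — a synapomorphy uniting that clade.
Trait 3 (derived state 'present') is unique to Neoana (autapomorphy; uninformative for grouping).
Most parsimonious ingroup topology: (Neoana,(Bryoyx,Therops)).
Changes per character on this tree: Trait 1: 1; Trait 2: 1; Trait 3: 1.
Total = 3.

3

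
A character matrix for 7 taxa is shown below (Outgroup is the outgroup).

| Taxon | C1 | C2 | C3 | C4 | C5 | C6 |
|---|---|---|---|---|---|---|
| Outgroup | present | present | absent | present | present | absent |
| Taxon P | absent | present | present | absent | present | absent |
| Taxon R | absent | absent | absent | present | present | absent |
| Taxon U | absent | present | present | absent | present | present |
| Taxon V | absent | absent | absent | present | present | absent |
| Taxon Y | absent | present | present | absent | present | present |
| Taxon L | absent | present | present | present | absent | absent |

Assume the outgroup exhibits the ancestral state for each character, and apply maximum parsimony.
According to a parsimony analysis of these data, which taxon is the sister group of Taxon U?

Character polarity is set by the outgroup: the derived state is whichever differs from the outgroup's state, so for C1, C2, C4, C5 the derived state is 'absent', and for the remaining characters it is 'present'.
All ingroup taxa share the derived state 'absent' for C1; it defines the ingroup but does not resolve relationships within it.
C2: derived state 'absent' in Taxon R and Taxon V only — synapomorphy for {Taxon R, Taxon V}.
C3: derived state 'present' in Taxon L, Taxon P, Taxon U, and Taxon Y only — synapomorphy for {Taxon L, Taxon P, Taxon U, Taxon Y}.
C4 (derived state 'absent') is shared by Taxon P, Taxon U, and Taxon Y — a synapomorphy uniting that clade.
C5: derived state 'absent' in Taxon L only — an autapomorphy, so it tells us nothing about relationships among taxa.
Only Taxon U and Taxon Y show the derived state 'present' for C6, supporting them as a clade.
Most parsimonious ingroup topology: (((Taxon P,(Taxon U,Taxon Y)),Taxon L),(Taxon R,Taxon V)).
Taxon U and Taxon Y form a cherry on this tree, so they are sister taxa.

Taxon Y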